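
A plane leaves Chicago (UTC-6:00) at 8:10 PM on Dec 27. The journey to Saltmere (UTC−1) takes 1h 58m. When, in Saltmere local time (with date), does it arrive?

Convert departure to UTC: 8:10 PM + 6:00 = 2:10 AM UTC on Dec 28.
Add 1 hour 58 minutes travel time → 4:08 AM UTC.
Saltmere is UTC−1:00, so local arrival = 4:08 AM − 1:00 = 3:08 AM on Dec 28.

3:08 AM on Dec 28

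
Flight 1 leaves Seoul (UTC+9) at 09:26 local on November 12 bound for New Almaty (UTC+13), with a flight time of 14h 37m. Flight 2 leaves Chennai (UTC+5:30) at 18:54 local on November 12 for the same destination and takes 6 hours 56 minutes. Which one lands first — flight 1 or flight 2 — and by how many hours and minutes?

Flight 1 in UTC: 09:26 − 9:00 = 00:26 on Nov 12.
+14 hours 37 minutes → arrive 15:03 UTC on Nov 12.
Flight 2 in UTC: 18:54 − 5:30 = 13:24 on Nov 12.
+6 hours and 56 minutes → arrive 20:20 UTC on Nov 12.
Flight 1 lands earlier by 5 hours 17 minutes.

the first, by 5 hours 17 minutes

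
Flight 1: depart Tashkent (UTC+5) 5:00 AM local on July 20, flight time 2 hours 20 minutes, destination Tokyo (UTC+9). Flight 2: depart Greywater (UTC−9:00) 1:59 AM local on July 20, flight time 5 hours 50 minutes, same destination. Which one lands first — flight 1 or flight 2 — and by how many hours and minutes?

the first, by 14 hours 29 minutes

Flight 1 in UTC: 5:00 AM − 5:00 = 12:00 AM on Jul 20.
+2 hours 20 minutes → arrive 2:20 AM UTC on Jul 20.
Flight 2 in UTC: 1:59 AM + 9:00 = 10:59 AM on Jul 20.
+5 hours 50 minutes → arrive 4:49 PM UTC on Jul 20.
Flight 1 lands earlier by 14 hours 29 minutes.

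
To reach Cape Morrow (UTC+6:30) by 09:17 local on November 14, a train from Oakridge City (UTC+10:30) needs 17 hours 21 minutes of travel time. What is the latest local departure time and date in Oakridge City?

19:56 on November 13

Target arrival in UTC: 09:17 − 6:30 = 02:47 on Nov 14.
Subtract 17 hours 21 minutes → departure 09:26 UTC on Nov 13.
Oakridge City is UTC+10:30: 09:26 + 10:30 = 19:56 on Nov 13.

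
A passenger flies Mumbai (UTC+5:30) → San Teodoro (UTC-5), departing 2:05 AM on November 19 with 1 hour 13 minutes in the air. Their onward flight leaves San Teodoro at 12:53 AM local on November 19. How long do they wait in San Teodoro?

8 hours 5 minutes

Convert departure to UTC: 2:05 AM − 5:30 = 8:35 PM UTC on Nov 18.
Add 1 hour 13 minutes flight time → 9:48 PM UTC.
San Teodoro is UTC−5:00, so local arrival = 9:48 PM − 5:00 = 4:48 PM on Nov 18.
Layover = 12:53 AM − 4:48 PM (+1 day) = 8 hours 5 minutes.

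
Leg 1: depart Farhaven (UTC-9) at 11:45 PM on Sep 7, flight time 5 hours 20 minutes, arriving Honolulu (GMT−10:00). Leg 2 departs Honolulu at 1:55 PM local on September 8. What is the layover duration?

Convert departure to UTC: 11:45 PM + 9:00 = 8:45 AM UTC on Sep 8.
Add 5 hours 20 minutes flight time → 2:05 PM UTC.
Honolulu is UTC−10:00, so local arrival = 2:05 PM − 10:00 = 4:05 AM on Sep 8.
Layover = 1:55 PM − 4:05 AM = 9 hours 50 minutes.

9 hours 50 minutes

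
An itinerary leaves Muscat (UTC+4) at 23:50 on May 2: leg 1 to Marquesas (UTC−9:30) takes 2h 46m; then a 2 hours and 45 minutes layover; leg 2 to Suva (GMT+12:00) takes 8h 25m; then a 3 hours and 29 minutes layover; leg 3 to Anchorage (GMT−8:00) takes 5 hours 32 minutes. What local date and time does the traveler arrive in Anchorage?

Convert departure to UTC: 23:50 − 4:00 = 19:50 UTC on May 2.
Add 2 hours and 46 minutes leg 1 → 22:36 UTC.
Add 2 hours 45 minutes layover in Marquesas → 01:21 UTC (May 3).
Add 8 hours 25 minutes leg 2 → 09:46 UTC.
Add 3 hours 29 minutes layover in Suva → 13:15 UTC.
Add 5 hours 32 minutes leg 3 → 18:47 UTC.
Anchorage is UTC−8:00, so local arrival = 18:47 − 8:00 = 10:47 on May 3.

10:47 on May 3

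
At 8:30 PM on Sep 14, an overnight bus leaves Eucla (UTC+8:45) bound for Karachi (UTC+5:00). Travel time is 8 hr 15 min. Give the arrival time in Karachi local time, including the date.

1:00 AM on September 15

Karachi is 3:45 behind Eucla.
After 8 hours 15 minutes it is 4:45 AM (Sep 15) in Eucla.
Shift by the zone difference: 4:45 AM − 3:45 = 1:00 AM on Sep 15 in Karachi.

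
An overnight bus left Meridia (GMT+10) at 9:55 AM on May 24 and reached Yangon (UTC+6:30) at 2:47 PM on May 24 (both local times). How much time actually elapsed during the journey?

8 hours 22 minutes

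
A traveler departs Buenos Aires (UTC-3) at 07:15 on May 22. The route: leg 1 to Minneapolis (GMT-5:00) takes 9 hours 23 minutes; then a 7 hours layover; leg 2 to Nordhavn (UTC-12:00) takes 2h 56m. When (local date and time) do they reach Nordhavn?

17:34 on May 22

Convert departure to UTC: 07:15 + 3:00 = 10:15 UTC on May 22.
Add 9 hours and 23 minutes leg 1 → 19:38 UTC.
Add 7 hours layover in Minneapolis → 02:38 UTC (May 23).
Add 2 hours and 56 minutes leg 2 → 05:34 UTC.
Nordhavn is UTC−12:00, so local arrival = 05:34 − 12:00 = 17:34 on May 22.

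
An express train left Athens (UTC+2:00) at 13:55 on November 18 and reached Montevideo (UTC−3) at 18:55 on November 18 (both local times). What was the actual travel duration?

Departure in UTC: 13:55 − 2:00 = 11:55 on Nov 18.
Arrival in UTC: 18:55 + 3:00 = 21:55 on Nov 18.
Elapsed = 21:55 − 11:55 = 10 hours.

10 hours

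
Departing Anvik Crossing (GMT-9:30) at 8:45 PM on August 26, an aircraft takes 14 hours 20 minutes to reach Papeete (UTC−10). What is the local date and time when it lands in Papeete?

10:35 AM on Aug 27

Convert departure to UTC: 8:45 PM + 9:30 = 6:15 AM UTC on Aug 27.
Add 14 hours and 20 minutes travel time → 8:35 PM UTC.
Papeete is UTC−10:00, so local arrival = 8:35 PM − 10:00 = 10:35 AM on Aug 27.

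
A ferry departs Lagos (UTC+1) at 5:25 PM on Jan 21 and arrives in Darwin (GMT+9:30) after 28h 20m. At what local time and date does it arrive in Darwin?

6:15 AM on January 23

Convert departure to UTC: 5:25 PM − 1:00 = 4:25 PM UTC on Jan 21.
Add 28 hours and 20 minutes travel time → 8:45 PM UTC (Jan 22).
Darwin is UTC+9:30, so local arrival = 8:45 PM + 9:30 = 6:15 AM on Jan 23.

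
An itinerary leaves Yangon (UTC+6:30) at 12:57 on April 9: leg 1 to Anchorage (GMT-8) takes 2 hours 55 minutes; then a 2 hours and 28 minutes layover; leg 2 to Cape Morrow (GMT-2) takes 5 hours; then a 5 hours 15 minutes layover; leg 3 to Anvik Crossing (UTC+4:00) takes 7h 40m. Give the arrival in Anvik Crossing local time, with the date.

09:45 on April 10

Convert departure to UTC: 12:57 − 6:30 = 06:27 UTC on Apr 9.
Add 2 hours 55 minutes leg 1 → 09:22 UTC.
Add 2 hours 28 minutes layover in Anchorage → 11:50 UTC.
Add 5 hours leg 2 → 16:50 UTC.
Add 5 hours and 15 minutes layover in Cape Morrow → 22:05 UTC.
Add 7 hours and 40 minutes leg 3 → 05:45 UTC (Apr 10).
Anvik Crossing is UTC+4:00, so local arrival = 05:45 + 4:00 = 09:45 on Apr 10.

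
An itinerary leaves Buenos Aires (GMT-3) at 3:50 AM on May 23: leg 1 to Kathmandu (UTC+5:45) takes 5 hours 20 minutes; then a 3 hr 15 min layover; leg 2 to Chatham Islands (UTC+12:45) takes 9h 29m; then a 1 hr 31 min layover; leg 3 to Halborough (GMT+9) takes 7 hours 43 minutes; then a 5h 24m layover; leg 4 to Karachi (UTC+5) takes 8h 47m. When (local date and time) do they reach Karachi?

Convert departure to UTC: 3:50 AM + 3:00 = 6:50 AM UTC on May 23.
Add 5 hours 20 minutes leg 1 → 12:10 PM UTC.
Add 3 hours and 15 minutes layover in Kathmandu → 3:25 PM UTC.
Add 9 hours and 29 minutes leg 2 → 12:54 AM UTC (May 24).
Add 1 hour and 31 minutes layover in Chatham Islands → 2:25 AM UTC.
Add 7 hours and 43 minutes leg 3 → 10:08 AM UTC.
Add 5 hours 24 minutes layover in Halborough → 3:32 PM UTC.
Add 8 hours 47 minutes leg 4 → 12:19 AM UTC (May 25).
Karachi is UTC+5:00, so local arrival = 12:19 AM + 5:00 = 5:19 AM on May 25.

5:19 AM on May 25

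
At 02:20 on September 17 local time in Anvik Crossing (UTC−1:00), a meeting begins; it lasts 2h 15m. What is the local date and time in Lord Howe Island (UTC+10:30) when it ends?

Lord Howe Island is 11:30 ahead of Anvik Crossing.
After 2 hours and 15 minutes it is 04:35 in Anvik Crossing.
Shift by the zone difference: 04:35 + 11:30 = 16:05 on Sep 17 in Lord Howe Island.

16:05 on Sep 17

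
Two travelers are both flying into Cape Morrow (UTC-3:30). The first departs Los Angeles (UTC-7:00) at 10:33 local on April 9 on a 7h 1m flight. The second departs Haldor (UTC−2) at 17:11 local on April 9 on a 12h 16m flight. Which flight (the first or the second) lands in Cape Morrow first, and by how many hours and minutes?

the first, by 6 hours 53 minutes

Flight 1 in UTC: 10:33 + 7:00 = 17:33 on Apr 9.
+7 hours and 1 minute → arrive 00:34 UTC on Apr 10.
Flight 2 in UTC: 17:11 + 2:00 = 19:11 on Apr 9.
+12 hours 16 minutes → arrive 07:27 UTC on Apr 10.
Flight 1 lands earlier by 6 hours 53 minutes.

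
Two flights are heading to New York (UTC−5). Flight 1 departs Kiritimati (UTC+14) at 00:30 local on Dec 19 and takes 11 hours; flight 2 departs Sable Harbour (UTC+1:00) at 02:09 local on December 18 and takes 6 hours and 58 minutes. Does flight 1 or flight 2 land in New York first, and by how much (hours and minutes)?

Flight 1 in UTC: 00:30 − 14:00 = 10:30 on Dec 18.
+11 hours → arrive 21:30 UTC on Dec 18.
Flight 2 in UTC: 02:09 − 1:00 = 01:09 on Dec 18.
+6 hours 58 minutes → arrive 08:07 UTC on Dec 18.
Flight 2 lands earlier by 13 hours 23 minutes.

the second, by 13 hours 23 minutes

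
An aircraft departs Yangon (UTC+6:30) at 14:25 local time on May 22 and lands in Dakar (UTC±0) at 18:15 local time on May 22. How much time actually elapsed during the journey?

Departure in UTC: 14:25 − 6:30 = 07:55 on May 22.
Arrival is already UTC: 18:15 on May 22.
Elapsed = 18:15 − 07:55 = 10 hours 20 minutes.

10 hours 20 minutes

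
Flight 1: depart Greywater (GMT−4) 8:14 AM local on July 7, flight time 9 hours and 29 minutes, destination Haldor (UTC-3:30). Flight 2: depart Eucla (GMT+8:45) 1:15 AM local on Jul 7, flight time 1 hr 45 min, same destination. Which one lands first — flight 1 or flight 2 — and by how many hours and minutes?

the second, by 27 hours 28 minutes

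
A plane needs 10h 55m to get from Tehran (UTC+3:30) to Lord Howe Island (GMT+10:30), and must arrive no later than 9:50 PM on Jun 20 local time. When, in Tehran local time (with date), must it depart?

3:55 AM on June 20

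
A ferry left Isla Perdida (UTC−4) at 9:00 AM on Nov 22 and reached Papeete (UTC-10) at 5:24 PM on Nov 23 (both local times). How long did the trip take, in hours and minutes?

38 hours 24 minutes

Departure in UTC: 9:00 AM + 4:00 = 1:00 PM on Nov 22.
Arrival in UTC: 5:24 PM + 10:00 = 3:24 AM on Nov 24.
Elapsed = 3:24 AM − 1:00 PM (+2 days) = 38 hours 24 minutes.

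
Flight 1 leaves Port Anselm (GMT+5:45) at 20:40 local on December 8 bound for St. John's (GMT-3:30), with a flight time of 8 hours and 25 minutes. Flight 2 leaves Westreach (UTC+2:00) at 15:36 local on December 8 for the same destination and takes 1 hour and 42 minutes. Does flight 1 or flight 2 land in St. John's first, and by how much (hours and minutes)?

the second, by 8 hours 2 minutes

Flight 1 in UTC: 20:40 − 5:45 = 14:55 on Dec 8.
+8 hours and 25 minutes → arrive 23:20 UTC on Dec 8.
Flight 2 in UTC: 15:36 − 2:00 = 13:36 on Dec 8.
+1 hour 42 minutes → arrive 15:18 UTC on Dec 8.
Flight 2 lands earlier by 8 hours 2 minutes.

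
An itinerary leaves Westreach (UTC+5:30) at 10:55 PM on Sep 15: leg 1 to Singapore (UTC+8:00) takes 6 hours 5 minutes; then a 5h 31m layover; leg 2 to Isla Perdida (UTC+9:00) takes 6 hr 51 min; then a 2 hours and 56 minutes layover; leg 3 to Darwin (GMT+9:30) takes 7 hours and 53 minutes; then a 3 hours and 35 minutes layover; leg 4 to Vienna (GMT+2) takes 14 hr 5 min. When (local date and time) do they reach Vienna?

6:21 PM on Sep 17

Convert departure to UTC: 10:55 PM − 5:30 = 5:25 PM UTC on Sep 15.
Add 6 hours and 5 minutes leg 1 → 11:30 PM UTC.
Add 5 hours 31 minutes layover in Singapore → 5:01 AM UTC (Sep 16).
Add 6 hours and 51 minutes leg 2 → 11:52 AM UTC.
Add 2 hours and 56 minutes layover in Isla Perdida → 2:48 PM UTC.
Add 7 hours 53 minutes leg 3 → 10:41 PM UTC.
Add 3 hours 35 minutes layover in Darwin → 2:16 AM UTC (Sep 17).
Add 14 hours and 5 minutes leg 4 → 4:21 PM UTC.
Vienna is UTC+2:00, so local arrival = 4:21 PM + 2:00 = 6:21 PM on Sep 17.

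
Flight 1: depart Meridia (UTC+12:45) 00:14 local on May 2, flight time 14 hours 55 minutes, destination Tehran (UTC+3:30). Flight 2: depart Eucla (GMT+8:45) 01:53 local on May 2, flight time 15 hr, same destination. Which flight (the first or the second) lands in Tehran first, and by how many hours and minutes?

Flight 1 in UTC: 00:14 − 12:45 = 11:29 on May 1.
+14 hours 55 minutes → arrive 02:24 UTC on May 2.
Flight 2 in UTC: 01:53 − 8:45 = 17:08 on May 1.
+15 hours → arrive 08:08 UTC on May 2.
Flight 1 lands earlier by 5 hours 44 minutes.

the first, by 5 hours 44 minutes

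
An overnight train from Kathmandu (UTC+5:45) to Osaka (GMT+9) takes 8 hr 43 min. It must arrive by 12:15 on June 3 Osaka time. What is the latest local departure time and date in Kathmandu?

00:17 on June 3

Target arrival in UTC: 12:15 − 9:00 = 03:15 on Jun 3.
Subtract 8 hours and 43 minutes → departure 18:32 UTC on Jun 2.
Kathmandu is UTC+5:45: 18:32 + 5:45 = 00:17 on Jun 3.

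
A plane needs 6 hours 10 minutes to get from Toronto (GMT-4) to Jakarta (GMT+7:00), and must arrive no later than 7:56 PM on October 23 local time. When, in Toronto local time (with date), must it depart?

Target arrival in UTC: 7:56 PM − 7:00 = 12:56 PM on Oct 23.
Subtract 6 hours 10 minutes → departure 6:46 AM UTC on Oct 23.
Toronto is UTC−4:00: 6:46 AM − 4:00 = 2:46 AM on Oct 23.

2:46 AM on October 23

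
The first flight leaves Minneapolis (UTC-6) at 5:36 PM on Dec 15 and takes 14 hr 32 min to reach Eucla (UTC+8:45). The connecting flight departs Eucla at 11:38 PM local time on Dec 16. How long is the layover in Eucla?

45 minutes

Convert departure to UTC: 5:36 PM + 6:00 = 11:36 PM UTC on Dec 15.
Add 14 hours 32 minutes flight time → 2:08 PM UTC (Dec 16).
Eucla is UTC+8:45, so local arrival = 2:08 PM + 8:45 = 10:53 PM on Dec 16.
Layover = 11:38 PM − 10:53 PM = 45 minutes.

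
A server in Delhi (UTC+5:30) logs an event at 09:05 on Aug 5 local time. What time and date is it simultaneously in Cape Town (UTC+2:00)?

In UTC: 09:05 − 5:30 = 03:35 on Aug 5.
Cape Town is UTC+2:00: 03:35 + 2:00 = 05:35 on Aug 5.

05:35 on August 5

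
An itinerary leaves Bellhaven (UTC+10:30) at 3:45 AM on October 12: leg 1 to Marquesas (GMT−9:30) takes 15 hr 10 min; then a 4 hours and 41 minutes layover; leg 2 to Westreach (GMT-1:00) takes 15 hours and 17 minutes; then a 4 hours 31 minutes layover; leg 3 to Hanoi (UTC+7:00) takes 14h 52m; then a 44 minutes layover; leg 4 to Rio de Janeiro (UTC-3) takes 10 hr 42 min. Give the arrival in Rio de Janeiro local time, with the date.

8:12 AM on October 14

Convert departure to UTC: 3:45 AM − 10:30 = 5:15 PM UTC on Oct 11.
Add 15 hours 10 minutes leg 1 → 8:25 AM UTC (Oct 12).
Add 4 hours 41 minutes layover in Marquesas → 1:06 PM UTC.
Add 15 hours and 17 minutes leg 2 → 4:23 AM UTC (Oct 13).
Add 4 hours and 31 minutes layover in Westreach → 8:54 AM UTC.
Add 14 hours 52 minutes leg 3 → 11:46 PM UTC.
Add 44 minutes layover in Hanoi → 12:30 AM UTC (Oct 14).
Add 10 hours and 42 minutes leg 4 → 11:12 AM UTC.
Rio de Janeiro is UTC−3:00, so local arrival = 11:12 AM − 3:00 = 8:12 AM on Oct 14.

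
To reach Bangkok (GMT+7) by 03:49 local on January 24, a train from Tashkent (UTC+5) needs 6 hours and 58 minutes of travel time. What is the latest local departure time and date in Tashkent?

Target arrival in UTC: 03:49 − 7:00 = 20:49 on Jan 23.
Subtract 6 hours and 58 minutes → departure 13:51 UTC on Jan 23.
Tashkent is UTC+5:00: 13:51 + 5:00 = 18:51 on Jan 23.

18:51 on Jan 23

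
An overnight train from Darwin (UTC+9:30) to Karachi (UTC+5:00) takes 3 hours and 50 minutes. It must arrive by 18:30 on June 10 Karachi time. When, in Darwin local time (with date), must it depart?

19:10 on June 10

Target arrival in UTC: 18:30 − 5:00 = 13:30 on Jun 10.
Subtract 3 hours and 50 minutes → departure 09:40 UTC on Jun 10.
Darwin is UTC+9:30: 09:40 + 9:30 = 19:10 on Jun 10.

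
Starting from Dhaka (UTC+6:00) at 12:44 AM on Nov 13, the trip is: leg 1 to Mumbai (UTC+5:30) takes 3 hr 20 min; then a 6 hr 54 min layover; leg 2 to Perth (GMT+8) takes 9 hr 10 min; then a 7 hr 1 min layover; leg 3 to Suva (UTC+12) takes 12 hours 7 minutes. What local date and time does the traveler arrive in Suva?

Convert departure to UTC: 12:44 AM − 6:00 = 6:44 PM UTC on Nov 12.
Add 3 hours and 20 minutes leg 1 → 10:04 PM UTC.
Add 6 hours and 54 minutes layover in Mumbai → 4:58 AM UTC (Nov 13).
Add 9 hours and 10 minutes leg 2 → 2:08 PM UTC.
Add 7 hours and 1 minute layover in Perth → 9:09 PM UTC.
Add 12 hours and 7 minutes leg 3 → 9:16 AM UTC (Nov 14).
Suva is UTC+12:00, so local arrival = 9:16 AM + 12:00 = 9:16 PM on Nov 14.

9:16 PM on November 14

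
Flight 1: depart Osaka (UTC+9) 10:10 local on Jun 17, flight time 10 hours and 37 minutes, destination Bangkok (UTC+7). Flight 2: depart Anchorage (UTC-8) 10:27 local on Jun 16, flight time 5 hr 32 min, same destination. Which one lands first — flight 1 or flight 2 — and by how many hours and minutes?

Flight 1 in UTC: 10:10 − 9:00 = 01:10 on Jun 17.
+10 hours and 37 minutes → arrive 11:47 UTC on Jun 17.
Flight 2 in UTC: 10:27 + 8:00 = 18:27 on Jun 16.
+5 hours and 32 minutes → arrive 23:59 UTC on Jun 16.
Flight 2 lands earlier by 11 hours 48 minutes.

the second, by 11 hours 48 minutes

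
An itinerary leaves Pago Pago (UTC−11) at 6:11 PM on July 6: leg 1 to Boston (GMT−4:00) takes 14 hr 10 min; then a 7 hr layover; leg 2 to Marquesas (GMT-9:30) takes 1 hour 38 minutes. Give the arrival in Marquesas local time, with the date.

6:29 PM on July 7

Convert departure to UTC: 6:11 PM + 11:00 = 5:11 AM UTC on Jul 7.
Add 14 hours and 10 minutes leg 1 → 7:21 PM UTC.
Add 7 hours layover in Boston → 2:21 AM UTC (Jul 8).
Add 1 hour 38 minutes leg 2 → 3:59 AM UTC.
Marquesas is UTC−9:30, so local arrival = 3:59 AM − 9:30 = 6:29 PM on Jul 7.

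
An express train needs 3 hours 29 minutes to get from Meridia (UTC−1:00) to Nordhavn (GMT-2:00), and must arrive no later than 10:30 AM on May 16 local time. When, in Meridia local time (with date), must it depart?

Target arrival in UTC: 10:30 AM + 2:00 = 12:30 PM on May 16.
Subtract 3 hours 29 minutes → departure 9:01 AM UTC on May 16.
Meridia is UTC−1:00: 9:01 AM − 1:00 = 8:01 AM on May 16.

8:01 AM on May 16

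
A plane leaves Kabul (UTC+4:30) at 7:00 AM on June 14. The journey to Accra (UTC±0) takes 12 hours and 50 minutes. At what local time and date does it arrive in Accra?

3:20 PM on June 14

Convert departure to UTC: 7:00 AM − 4:30 = 2:30 AM UTC on Jun 14.
Add 12 hours and 50 minutes travel time → 3:20 PM UTC.
Accra is UTC+0, so local arrival is the same: 3:20 PM on Jun 14.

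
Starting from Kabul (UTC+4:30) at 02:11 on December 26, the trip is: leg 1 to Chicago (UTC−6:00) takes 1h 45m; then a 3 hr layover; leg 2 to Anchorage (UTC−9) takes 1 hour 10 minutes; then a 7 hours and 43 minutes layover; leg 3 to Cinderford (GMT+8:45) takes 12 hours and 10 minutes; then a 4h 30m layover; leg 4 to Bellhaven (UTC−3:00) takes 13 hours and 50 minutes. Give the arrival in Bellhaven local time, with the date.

14:49 on December 27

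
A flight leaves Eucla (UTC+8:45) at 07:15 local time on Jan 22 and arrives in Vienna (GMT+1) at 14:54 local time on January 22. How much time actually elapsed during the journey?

15 hours 24 minutes

Vienna is 7:45 behind Eucla.
Clock-face elapsed time (ignoring zones) is 7 hours 39 minutes.
Actual elapsed = 7 hours 39 minutes + 7:45 = 15 hours 24 minutes.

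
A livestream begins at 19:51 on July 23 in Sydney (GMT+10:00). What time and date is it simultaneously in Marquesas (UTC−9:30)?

00:21 on July 23

In UTC: 19:51 − 10:00 = 09:51 on Jul 23.
Marquesas is UTC−9:30: 09:51 − 9:30 = 00:21 on Jul 23.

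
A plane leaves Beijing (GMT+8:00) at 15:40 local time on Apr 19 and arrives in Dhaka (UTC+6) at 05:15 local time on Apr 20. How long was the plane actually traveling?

Departure in UTC: 15:40 − 8:00 = 07:40 on Apr 19.
Arrival in UTC: 05:15 − 6:00 = 23:15 on Apr 19.
Elapsed = 23:15 − 07:40 = 15 hours 35 minutes.

15 hours 35 minutes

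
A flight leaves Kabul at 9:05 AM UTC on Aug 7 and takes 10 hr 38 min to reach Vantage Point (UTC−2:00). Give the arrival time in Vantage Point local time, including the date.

5:43 PM on Aug 7

Departure is given in UTC: 9:05 AM on Aug 7.
Add 10 hours and 38 minutes → 7:43 PM UTC.
Vantage Point is UTC−2:00: 7:43 PM − 2:00 = 5:43 PM on Aug 7.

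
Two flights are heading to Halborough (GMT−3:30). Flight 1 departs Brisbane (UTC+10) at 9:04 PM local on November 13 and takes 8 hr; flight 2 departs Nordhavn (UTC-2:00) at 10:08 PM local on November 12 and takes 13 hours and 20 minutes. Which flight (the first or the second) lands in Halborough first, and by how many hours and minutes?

the second, by 5 hours 36 minutes

Flight 1 in UTC: 9:04 PM − 10:00 = 11:04 AM on Nov 13.
+8 hours → arrive 7:04 PM UTC on Nov 13.
Flight 2 in UTC: 10:08 PM + 2:00 = 12:08 AM on Nov 13.
+13 hours and 20 minutes → arrive 1:28 PM UTC on Nov 13.
Flight 2 lands earlier by 5 hours 36 minutes.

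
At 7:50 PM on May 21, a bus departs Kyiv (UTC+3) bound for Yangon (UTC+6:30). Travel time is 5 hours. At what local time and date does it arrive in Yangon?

4:20 AM on May 22

Yangon is 3:30 ahead of Kyiv.
After 5 hours it is 12:50 AM (May 22) in Kyiv.
Shift by the zone difference: 12:50 AM + 3:30 = 4:20 AM on May 22 in Yangon.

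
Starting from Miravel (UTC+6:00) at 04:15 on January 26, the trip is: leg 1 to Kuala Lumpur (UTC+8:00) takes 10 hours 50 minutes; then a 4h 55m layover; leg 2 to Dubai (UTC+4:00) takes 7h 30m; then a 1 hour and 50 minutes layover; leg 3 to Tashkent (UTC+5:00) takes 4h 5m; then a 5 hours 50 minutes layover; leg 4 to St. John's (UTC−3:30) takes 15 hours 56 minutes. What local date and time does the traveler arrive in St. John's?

21:41 on Jan 27

Convert departure to UTC: 04:15 − 6:00 = 22:15 UTC on Jan 25.
Add 10 hours and 50 minutes leg 1 → 09:05 UTC (Jan 26).
Add 4 hours 55 minutes layover in Kuala Lumpur → 14:00 UTC.
Add 7 hours and 30 minutes leg 2 → 21:30 UTC.
Add 1 hour 50 minutes layover in Dubai → 23:20 UTC.
Add 4 hours 5 minutes leg 3 → 03:25 UTC (Jan 27).
Add 5 hours 50 minutes layover in Tashkent → 09:15 UTC.
Add 15 hours and 56 minutes leg 4 → 01:11 UTC (Jan 28).
St. John's is UTC−3:30, so local arrival = 01:11 − 3:30 = 21:41 on Jan 27.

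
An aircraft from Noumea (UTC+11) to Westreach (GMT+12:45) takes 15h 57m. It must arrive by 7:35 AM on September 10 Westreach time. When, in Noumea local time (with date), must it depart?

Target arrival in UTC: 7:35 AM − 12:45 = 6:50 PM on Sep 9.
Subtract 15 hours 57 minutes → departure 2:53 AM UTC on Sep 9.
Noumea is UTC+11:00: 2:53 AM + 11:00 = 1:53 PM on Sep 9.

1:53 PM on September 9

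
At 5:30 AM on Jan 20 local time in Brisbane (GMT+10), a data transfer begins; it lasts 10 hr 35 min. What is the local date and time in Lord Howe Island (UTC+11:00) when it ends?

5:05 PM on January 20

Lord Howe Island is 1:00 ahead of Brisbane.
After 10 hours and 35 minutes it is 4:05 PM in Brisbane.
Shift by the zone difference: 4:05 PM + 1:00 = 5:05 PM on Jan 20 in Lord Howe Island.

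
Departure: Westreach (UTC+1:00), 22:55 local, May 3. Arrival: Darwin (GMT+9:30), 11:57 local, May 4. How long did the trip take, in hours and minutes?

4 hours 32 minutes

Departure in UTC: 22:55 − 1:00 = 21:55 on May 3.
Arrival in UTC: 11:57 − 9:30 = 02:27 on May 4.
Elapsed = 02:27 − 21:55 (+1 day) = 4 hours 32 minutes.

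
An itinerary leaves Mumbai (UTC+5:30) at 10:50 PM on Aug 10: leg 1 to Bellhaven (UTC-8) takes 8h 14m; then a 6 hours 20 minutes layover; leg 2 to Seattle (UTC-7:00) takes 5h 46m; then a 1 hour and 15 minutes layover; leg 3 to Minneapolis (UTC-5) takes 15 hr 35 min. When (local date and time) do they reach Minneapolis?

Convert departure to UTC: 10:50 PM − 5:30 = 5:20 PM UTC on Aug 10.
Add 8 hours 14 minutes leg 1 → 1:34 AM UTC (Aug 11).
Add 6 hours and 20 minutes layover in Bellhaven → 7:54 AM UTC.
Add 5 hours 46 minutes leg 2 → 1:40 PM UTC.
Add 1 hour and 15 minutes layover in Seattle → 2:55 PM UTC.
Add 15 hours and 35 minutes leg 3 → 6:30 AM UTC (Aug 12).
Minneapolis is UTC−5:00, so local arrival = 6:30 AM − 5:00 = 1:30 AM on Aug 12.

1:30 AM on Aug 12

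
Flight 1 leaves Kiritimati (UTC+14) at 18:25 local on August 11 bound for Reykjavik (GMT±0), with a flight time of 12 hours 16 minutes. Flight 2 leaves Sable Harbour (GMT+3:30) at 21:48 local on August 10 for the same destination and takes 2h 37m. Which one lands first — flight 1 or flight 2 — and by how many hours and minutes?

Flight 1 in UTC: 18:25 − 14:00 = 04:25 on Aug 11.
+12 hours and 16 minutes → arrive 16:41 UTC on Aug 11.
Flight 2 in UTC: 21:48 − 3:30 = 18:18 on Aug 10.
+2 hours 37 minutes → arrive 20:55 UTC on Aug 10.
Flight 2 lands earlier by 19 hours 46 minutes.

the second, by 19 hours 46 minutes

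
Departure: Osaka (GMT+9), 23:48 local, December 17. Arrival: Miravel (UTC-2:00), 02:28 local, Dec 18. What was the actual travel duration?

Miravel is 11:00 behind Osaka.
Clock-face elapsed time (ignoring zones) is 2 hours 40 minutes.
Actual elapsed = 2 hours 40 minutes + 11:00 = 13 hours 40 minutes.

13 hours 40 minutes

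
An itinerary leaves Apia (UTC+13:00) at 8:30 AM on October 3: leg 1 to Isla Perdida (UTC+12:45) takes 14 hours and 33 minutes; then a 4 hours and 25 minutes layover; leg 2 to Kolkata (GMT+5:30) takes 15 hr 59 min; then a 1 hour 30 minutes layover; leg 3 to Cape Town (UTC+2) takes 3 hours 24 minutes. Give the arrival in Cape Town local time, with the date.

1:21 PM on October 4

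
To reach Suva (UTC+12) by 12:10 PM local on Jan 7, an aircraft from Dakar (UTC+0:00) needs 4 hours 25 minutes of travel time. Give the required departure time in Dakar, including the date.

7:45 PM on January 6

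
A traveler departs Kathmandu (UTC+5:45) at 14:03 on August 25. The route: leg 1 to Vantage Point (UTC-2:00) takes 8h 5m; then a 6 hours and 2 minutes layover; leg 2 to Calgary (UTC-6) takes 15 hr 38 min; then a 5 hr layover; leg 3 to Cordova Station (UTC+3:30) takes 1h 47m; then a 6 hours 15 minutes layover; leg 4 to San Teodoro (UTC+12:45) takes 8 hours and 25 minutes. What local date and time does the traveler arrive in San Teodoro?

Convert departure to UTC: 14:03 − 5:45 = 08:18 UTC on Aug 25.
Add 8 hours and 5 minutes leg 1 → 16:23 UTC.
Add 6 hours and 2 minutes layover in Vantage Point → 22:25 UTC.
Add 15 hours 38 minutes leg 2 → 14:03 UTC (Aug 26).
Add 5 hours layover in Calgary → 19:03 UTC.
Add 1 hour and 47 minutes leg 3 → 20:50 UTC.
Add 6 hours and 15 minutes layover in Cordova Station → 03:05 UTC (Aug 27).
Add 8 hours 25 minutes leg 4 → 11:30 UTC.
San Teodoro is UTC+12:45, so local arrival = 11:30 + 12:45 = 00:15 on Aug 28.

00:15 on August 28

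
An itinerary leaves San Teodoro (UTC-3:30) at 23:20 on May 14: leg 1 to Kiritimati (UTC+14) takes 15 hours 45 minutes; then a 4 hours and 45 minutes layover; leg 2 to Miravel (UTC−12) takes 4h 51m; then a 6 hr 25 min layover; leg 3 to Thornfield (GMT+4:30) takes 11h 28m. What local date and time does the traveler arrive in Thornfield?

02:34 on May 17

Convert departure to UTC: 23:20 + 3:30 = 02:50 UTC on May 15.
Add 15 hours 45 minutes leg 1 → 18:35 UTC.
Add 4 hours and 45 minutes layover in Kiritimati → 23:20 UTC.
Add 4 hours 51 minutes leg 2 → 04:11 UTC (May 16).
Add 6 hours and 25 minutes layover in Miravel → 10:36 UTC.
Add 11 hours 28 minutes leg 3 → 22:04 UTC.
Thornfield is UTC+4:30, so local arrival = 22:04 + 4:30 = 02:34 on May 17.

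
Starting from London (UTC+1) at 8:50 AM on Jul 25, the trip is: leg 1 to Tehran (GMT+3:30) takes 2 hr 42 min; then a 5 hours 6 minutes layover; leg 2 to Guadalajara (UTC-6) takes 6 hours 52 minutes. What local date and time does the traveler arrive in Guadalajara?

4:30 PM on Jul 25

Convert departure to UTC: 8:50 AM − 1:00 = 7:50 AM UTC on Jul 25.
Add 2 hours and 42 minutes leg 1 → 10:32 AM UTC.
Add 5 hours and 6 minutes layover in Tehran → 3:38 PM UTC.
Add 6 hours and 52 minutes leg 2 → 10:30 PM UTC.
Guadalajara is UTC−6:00, so local arrival = 10:30 PM − 6:00 = 4:30 PM on Jul 25.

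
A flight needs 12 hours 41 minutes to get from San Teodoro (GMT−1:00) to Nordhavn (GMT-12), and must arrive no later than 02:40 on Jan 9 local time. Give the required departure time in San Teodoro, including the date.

Target arrival in UTC: 02:40 + 12:00 = 14:40 on Jan 9.
Subtract 12 hours 41 minutes → departure 01:59 UTC on Jan 9.
San Teodoro is UTC−1:00: 01:59 − 1:00 = 00:59 on Jan 9.

00:59 on January 9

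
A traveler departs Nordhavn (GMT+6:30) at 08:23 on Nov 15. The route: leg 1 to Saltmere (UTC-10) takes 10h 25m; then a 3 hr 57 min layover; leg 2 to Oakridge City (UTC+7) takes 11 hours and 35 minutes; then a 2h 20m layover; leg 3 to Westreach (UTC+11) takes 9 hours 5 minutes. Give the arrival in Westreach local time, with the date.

Convert departure to UTC: 08:23 − 6:30 = 01:53 UTC on Nov 15.
Add 10 hours and 25 minutes leg 1 → 12:18 UTC.
Add 3 hours 57 minutes layover in Saltmere → 16:15 UTC.
Add 11 hours and 35 minutes leg 2 → 03:50 UTC (Nov 16).
Add 2 hours 20 minutes layover in Oakridge City → 06:10 UTC.
Add 9 hours 5 minutes leg 3 → 15:15 UTC.
Westreach is UTC+11:00, so local arrival = 15:15 + 11:00 = 02:15 on Nov 17.

02:15 on November 17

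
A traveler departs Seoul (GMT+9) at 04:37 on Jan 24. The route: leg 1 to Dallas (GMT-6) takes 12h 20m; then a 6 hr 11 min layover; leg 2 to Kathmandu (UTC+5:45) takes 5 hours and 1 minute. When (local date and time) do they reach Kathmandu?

00:54 on Jan 25

Convert departure to UTC: 04:37 − 9:00 = 19:37 UTC on Jan 23.
Add 12 hours 20 minutes leg 1 → 07:57 UTC (Jan 24).
Add 6 hours 11 minutes layover in Dallas → 14:08 UTC.
Add 5 hours and 1 minute leg 2 → 19:09 UTC.
Kathmandu is UTC+5:45, so local arrival = 19:09 + 5:45 = 00:54 on Jan 25.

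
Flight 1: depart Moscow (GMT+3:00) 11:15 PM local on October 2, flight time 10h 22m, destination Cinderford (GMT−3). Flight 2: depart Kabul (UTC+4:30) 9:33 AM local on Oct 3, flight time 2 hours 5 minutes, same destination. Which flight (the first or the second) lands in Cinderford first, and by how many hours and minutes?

Flight 1 in UTC: 11:15 PM − 3:00 = 8:15 PM on Oct 2.
+10 hours 22 minutes → arrive 6:37 AM UTC on Oct 3.
Flight 2 in UTC: 9:33 AM − 4:30 = 5:03 AM on Oct 3.
+2 hours 5 minutes → arrive 7:08 AM UTC on Oct 3.
Flight 1 lands earlier by 31 minutes.

the first, by 31 minutes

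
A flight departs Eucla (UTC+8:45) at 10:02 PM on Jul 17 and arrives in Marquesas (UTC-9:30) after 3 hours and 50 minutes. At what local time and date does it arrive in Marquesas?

7:37 AM on July 17

Convert departure to UTC: 10:02 PM − 8:45 = 1:17 PM UTC on Jul 17.
Add 3 hours and 50 minutes travel time → 5:07 PM UTC.
Marquesas is UTC−9:30, so local arrival = 5:07 PM − 9:30 = 7:37 AM on Jul 17.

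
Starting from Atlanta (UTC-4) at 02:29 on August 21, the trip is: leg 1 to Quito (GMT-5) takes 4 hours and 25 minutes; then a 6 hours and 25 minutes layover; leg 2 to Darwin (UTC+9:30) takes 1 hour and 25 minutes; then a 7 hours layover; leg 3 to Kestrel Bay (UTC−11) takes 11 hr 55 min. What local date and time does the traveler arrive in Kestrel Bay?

02:39 on Aug 22

Convert departure to UTC: 02:29 + 4:00 = 06:29 UTC on Aug 21.
Add 4 hours and 25 minutes leg 1 → 10:54 UTC.
Add 6 hours 25 minutes layover in Quito → 17:19 UTC.
Add 1 hour and 25 minutes leg 2 → 18:44 UTC.
Add 7 hours layover in Darwin → 01:44 UTC (Aug 22).
Add 11 hours and 55 minutes leg 3 → 13:39 UTC.
Kestrel Bay is UTC−11:00, so local arrival = 13:39 − 11:00 = 02:39 on Aug 22.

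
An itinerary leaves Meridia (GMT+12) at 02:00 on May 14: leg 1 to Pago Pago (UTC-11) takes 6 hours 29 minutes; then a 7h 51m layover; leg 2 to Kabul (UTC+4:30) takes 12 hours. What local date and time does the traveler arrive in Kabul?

20:50 on May 14

Convert departure to UTC: 02:00 − 12:00 = 14:00 UTC on May 13.
Add 6 hours and 29 minutes leg 1 → 20:29 UTC.
Add 7 hours 51 minutes layover in Pago Pago → 04:20 UTC (May 14).
Add 12 hours leg 2 → 16:20 UTC.
Kabul is UTC+4:30, so local arrival = 16:20 + 4:30 = 20:50 on May 14.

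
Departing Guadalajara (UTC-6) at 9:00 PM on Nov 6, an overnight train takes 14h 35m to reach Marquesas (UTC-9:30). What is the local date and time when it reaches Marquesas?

Convert departure to UTC: 9:00 PM + 6:00 = 3:00 AM UTC on Nov 7.
Add 14 hours 35 minutes travel time → 5:35 PM UTC.
Marquesas is UTC−9:30, so local arrival = 5:35 PM − 9:30 = 8:05 AM on Nov 7.

8:05 AM on Nov 7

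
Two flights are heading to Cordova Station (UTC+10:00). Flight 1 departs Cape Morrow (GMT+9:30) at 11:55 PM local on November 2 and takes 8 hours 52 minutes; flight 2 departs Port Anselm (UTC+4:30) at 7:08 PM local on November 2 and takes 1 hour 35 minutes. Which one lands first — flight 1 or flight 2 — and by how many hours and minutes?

Flight 1 in UTC: 11:55 PM − 9:30 = 2:25 PM on Nov 2.
+8 hours 52 minutes → arrive 11:17 PM UTC on Nov 2.
Flight 2 in UTC: 7:08 PM − 4:30 = 2:38 PM on Nov 2.
+1 hour and 35 minutes → arrive 4:13 PM UTC on Nov 2.
Flight 2 lands earlier by 7 hours 4 minutes.

the second, by 7 hours 4 minutes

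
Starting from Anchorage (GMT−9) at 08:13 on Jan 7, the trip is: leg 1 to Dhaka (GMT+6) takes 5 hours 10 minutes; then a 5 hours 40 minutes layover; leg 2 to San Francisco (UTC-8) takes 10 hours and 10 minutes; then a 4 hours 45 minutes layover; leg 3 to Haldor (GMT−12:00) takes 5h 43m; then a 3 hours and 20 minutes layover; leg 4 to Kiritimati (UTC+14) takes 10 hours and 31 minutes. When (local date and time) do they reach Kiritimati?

Convert departure to UTC: 08:13 + 9:00 = 17:13 UTC on Jan 7.
Add 5 hours and 10 minutes leg 1 → 22:23 UTC.
Add 5 hours and 40 minutes layover in Dhaka → 04:03 UTC (Jan 8).
Add 10 hours and 10 minutes leg 2 → 14:13 UTC.
Add 4 hours and 45 minutes layover in San Francisco → 18:58 UTC.
Add 5 hours and 43 minutes leg 3 → 00:41 UTC (Jan 9).
Add 3 hours and 20 minutes layover in Haldor → 04:01 UTC.
Add 10 hours and 31 minutes leg 4 → 14:32 UTC.
Kiritimati is UTC+14:00, so local arrival = 14:32 + 14:00 = 04:32 on Jan 10.

04:32 on Jan 10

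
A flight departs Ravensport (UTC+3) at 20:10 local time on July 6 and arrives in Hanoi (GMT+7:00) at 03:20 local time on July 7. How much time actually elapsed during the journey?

3 hours 10 minutes

Departure in UTC: 20:10 − 3:00 = 17:10 on Jul 6.
Arrival in UTC: 03:20 − 7:00 = 20:20 on Jul 6.
Elapsed = 20:20 − 17:10 = 3 hours 10 minutes.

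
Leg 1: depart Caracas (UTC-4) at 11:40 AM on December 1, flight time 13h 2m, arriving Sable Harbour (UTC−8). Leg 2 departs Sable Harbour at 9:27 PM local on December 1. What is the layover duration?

Convert departure to UTC: 11:40 AM + 4:00 = 3:40 PM UTC on Dec 1.
Add 13 hours and 2 minutes flight time → 4:42 AM UTC (Dec 2).
Sable Harbour is UTC−8:00, so local arrival = 4:42 AM − 8:00 = 8:42 PM on Dec 1.
Layover = 9:27 PM − 8:42 PM = 45 minutes.

45 minutes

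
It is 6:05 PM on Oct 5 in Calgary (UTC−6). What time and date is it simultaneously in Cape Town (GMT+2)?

In UTC: 6:05 PM + 6:00 = 12:05 AM on Oct 6.
Cape Town is UTC+2:00: 12:05 AM + 2:00 = 2:05 AM on Oct 6.

2:05 AM on October 6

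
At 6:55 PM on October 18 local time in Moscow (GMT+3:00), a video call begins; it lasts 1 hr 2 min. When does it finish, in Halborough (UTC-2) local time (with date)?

2:57 PM on October 18

Convert start to UTC: 6:55 PM − 3:00 = 3:55 PM UTC on Oct 18.
Add 1 hour and 2 minutes duration → 4:57 PM UTC.
Halborough is UTC−2:00, so local end time = 4:57 PM − 2:00 = 2:57 PM on Oct 18.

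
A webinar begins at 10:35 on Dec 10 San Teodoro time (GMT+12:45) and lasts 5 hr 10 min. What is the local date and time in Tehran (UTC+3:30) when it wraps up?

Tehran is 9:15 behind San Teodoro.
After 5 hours 10 minutes it is 15:45 in San Teodoro.
Shift by the zone difference: 15:45 − 9:15 = 06:30 on Dec 10 in Tehran.

06:30 on December 10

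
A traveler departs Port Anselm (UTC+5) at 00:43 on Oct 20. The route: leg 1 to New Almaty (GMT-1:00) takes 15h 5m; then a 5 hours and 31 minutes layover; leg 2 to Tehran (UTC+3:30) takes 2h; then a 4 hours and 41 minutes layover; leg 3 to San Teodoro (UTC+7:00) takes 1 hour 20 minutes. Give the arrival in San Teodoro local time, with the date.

Convert departure to UTC: 00:43 − 5:00 = 19:43 UTC on Oct 19.
Add 15 hours and 5 minutes leg 1 → 10:48 UTC (Oct 20).
Add 5 hours 31 minutes layover in New Almaty → 16:19 UTC.
Add 2 hours leg 2 → 18:19 UTC.
Add 4 hours 41 minutes layover in Tehran → 23:00 UTC.
Add 1 hour 20 minutes leg 3 → 00:20 UTC (Oct 21).
San Teodoro is UTC+7:00, so local arrival = 00:20 + 7:00 = 07:20 on Oct 21.

07:20 on October 21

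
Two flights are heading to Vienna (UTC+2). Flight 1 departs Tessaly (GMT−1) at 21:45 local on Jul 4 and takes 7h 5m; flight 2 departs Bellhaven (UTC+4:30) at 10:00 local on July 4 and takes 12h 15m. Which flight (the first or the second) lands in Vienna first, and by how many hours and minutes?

Flight 1 in UTC: 21:45 + 1:00 = 22:45 on Jul 4.
+7 hours 5 minutes → arrive 05:50 UTC on Jul 5.
Flight 2 in UTC: 10:00 − 4:30 = 05:30 on Jul 4.
+12 hours 15 minutes → arrive 17:45 UTC on Jul 4.
Flight 2 lands earlier by 12 hours 5 minutes.

the second, by 12 hours 5 minutes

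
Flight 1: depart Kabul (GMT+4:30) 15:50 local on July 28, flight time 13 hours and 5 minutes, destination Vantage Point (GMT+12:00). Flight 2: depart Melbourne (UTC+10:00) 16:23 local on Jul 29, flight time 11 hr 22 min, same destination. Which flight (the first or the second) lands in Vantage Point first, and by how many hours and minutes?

the first, by 17 hours 20 minutes

Flight 1 in UTC: 15:50 − 4:30 = 11:20 on Jul 28.
+13 hours 5 minutes → arrive 00:25 UTC on Jul 29.
Flight 2 in UTC: 16:23 − 10:00 = 06:23 on Jul 29.
+11 hours 22 minutes → arrive 17:45 UTC on Jul 29.
Flight 1 lands earlier by 17 hours 20 minutes.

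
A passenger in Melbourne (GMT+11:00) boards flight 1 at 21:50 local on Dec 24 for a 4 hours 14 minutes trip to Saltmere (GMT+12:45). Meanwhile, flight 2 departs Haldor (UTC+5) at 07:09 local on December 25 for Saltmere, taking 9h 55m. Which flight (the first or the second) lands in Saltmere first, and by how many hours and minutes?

Flight 1 in UTC: 21:50 − 11:00 = 10:50 on Dec 24.
+4 hours and 14 minutes → arrive 15:04 UTC on Dec 24.
Flight 2 in UTC: 07:09 − 5:00 = 02:09 on Dec 25.
+9 hours 55 minutes → arrive 12:04 UTC on Dec 25.
Flight 1 lands earlier by 21 hours.

the first, by 21 hours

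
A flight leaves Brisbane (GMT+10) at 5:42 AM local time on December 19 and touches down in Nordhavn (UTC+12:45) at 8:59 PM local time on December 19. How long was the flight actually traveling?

12 hours 32 minutes

Departure in UTC: 5:42 AM − 10:00 = 7:42 PM on Dec 18.
Arrival in UTC: 8:59 PM − 12:45 = 8:14 AM on Dec 19.
Elapsed = 8:14 AM − 7:42 PM (+1 day) = 12 hours 32 minutes.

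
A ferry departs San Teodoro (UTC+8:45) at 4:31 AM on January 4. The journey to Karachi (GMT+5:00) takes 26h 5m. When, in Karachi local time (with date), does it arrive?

Convert departure to UTC: 4:31 AM − 8:45 = 7:46 PM UTC on Jan 3.
Add 26 hours and 5 minutes travel time → 9:51 PM UTC (Jan 4).
Karachi is UTC+5:00, so local arrival = 9:51 PM + 5:00 = 2:51 AM on Jan 5.

2:51 AM on Jan 5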